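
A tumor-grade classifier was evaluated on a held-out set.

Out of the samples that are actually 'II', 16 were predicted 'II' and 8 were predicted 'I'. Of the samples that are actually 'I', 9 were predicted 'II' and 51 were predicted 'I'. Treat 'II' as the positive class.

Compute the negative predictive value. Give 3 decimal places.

0.864

NPV = TN/(TN+FN) = 51/(51+8) = 0.864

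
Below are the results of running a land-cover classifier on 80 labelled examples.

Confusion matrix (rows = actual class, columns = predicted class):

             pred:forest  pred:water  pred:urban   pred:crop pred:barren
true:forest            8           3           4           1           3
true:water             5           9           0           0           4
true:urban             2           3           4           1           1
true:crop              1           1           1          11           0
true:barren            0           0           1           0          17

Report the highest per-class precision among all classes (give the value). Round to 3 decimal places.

Per-class precision (TP/(TP+FP)):
  forest: TP=8, FP=5+2+1+0=8 → 8/16 = 0.5000
  water: TP=9, FP=3+3+1+0=7 → 9/16 = 0.5625
  urban: TP=4, FP=4+0+1+1=6 → 4/10 = 0.4000
  crop: TP=11, FP=1+0+1+0=2 → 11/13 = 0.8462
  barren: TP=17, FP=3+4+1+0=8 → 17/25 = 0.6800
Highest is class 'crop' with precision = 0.846.

0.846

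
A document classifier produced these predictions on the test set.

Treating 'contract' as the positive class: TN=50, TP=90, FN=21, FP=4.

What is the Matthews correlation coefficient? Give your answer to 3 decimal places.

MCC = (TP·TN − FP·FN) / √((TP+FP)(TP+FN)(TN+FP)(TN+FN))
Numerator = 90·50 − 4·21 = 4416
Denominator = √(94·111·54·71) = √40003956 = 6324.8681
MCC = 4416 / 6324.8681 = 0.698

0.698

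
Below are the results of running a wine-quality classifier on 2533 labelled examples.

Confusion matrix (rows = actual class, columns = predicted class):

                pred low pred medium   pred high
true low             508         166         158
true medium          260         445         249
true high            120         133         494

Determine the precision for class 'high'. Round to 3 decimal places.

precision = TP/(TP+FP).
high: TP=494, FP=158+249=407 → 494/901 = 0.5483

0.548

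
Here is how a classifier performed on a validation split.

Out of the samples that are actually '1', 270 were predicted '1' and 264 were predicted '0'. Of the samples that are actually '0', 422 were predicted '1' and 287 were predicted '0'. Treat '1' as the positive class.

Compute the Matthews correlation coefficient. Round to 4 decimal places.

-0.0893

MCC = (TP·TN − FP·FN) / √((TP+FP)(TP+FN)(TN+FP)(TN+FN))
Numerator = 270·287 − 422·264 = -33918
Denominator = √(692·534·709·551) = √144359438952 = 379946.6265
MCC = -33918 / 379946.6265 = -0.0893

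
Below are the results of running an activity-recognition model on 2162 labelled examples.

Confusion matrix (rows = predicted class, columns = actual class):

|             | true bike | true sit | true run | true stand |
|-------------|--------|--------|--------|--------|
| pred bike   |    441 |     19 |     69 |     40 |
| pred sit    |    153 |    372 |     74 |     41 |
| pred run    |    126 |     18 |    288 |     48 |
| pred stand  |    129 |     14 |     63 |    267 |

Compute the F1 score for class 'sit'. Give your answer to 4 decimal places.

Treat 'sit' as positive and all other classes as negative.
F1 score = 2·TP/(2·TP+FP+FN).
sit: TP=372, FP=153+74+41=268, FN=19+18+14=51 → 744/1063 = 0.69991

0.6999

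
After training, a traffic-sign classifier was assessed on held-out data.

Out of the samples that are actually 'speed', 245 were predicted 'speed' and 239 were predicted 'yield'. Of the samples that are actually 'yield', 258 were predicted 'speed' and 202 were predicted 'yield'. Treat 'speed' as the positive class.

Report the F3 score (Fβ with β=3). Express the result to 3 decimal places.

0.504

Fβ = (1+β²)·TP / ((1+β²)·TP + β²·FN + FP), with β²=9
= 10·245 / (10·245 + 9·239 + 258) = 0.504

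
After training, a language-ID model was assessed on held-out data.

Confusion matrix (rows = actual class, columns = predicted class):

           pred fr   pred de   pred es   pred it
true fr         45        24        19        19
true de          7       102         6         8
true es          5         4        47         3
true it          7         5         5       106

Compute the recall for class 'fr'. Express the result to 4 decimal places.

Treat 'fr' as positive and all other classes as negative.
recall = TP/(TP+FN).
fr: TP=45, FN=24+19+19=62 → 45/107 = 0.42056

0.4206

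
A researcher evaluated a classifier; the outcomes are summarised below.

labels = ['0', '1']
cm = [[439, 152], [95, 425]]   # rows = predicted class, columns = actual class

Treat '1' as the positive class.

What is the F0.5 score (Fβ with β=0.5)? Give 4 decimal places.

0.7998

Fβ = (1+β²)·TP / ((1+β²)·TP + β²·FN + FP), with β²=1/4
= 1.25·425 / (1.25·425 + 0.25·152 + 95) = 0.7998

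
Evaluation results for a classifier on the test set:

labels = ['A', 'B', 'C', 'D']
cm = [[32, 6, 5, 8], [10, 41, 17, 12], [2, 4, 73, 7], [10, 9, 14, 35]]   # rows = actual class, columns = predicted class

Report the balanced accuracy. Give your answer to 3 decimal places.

0.626

Balanced accuracy = mean of per-class recall.
  A: recall = 32/51 = 0.6275
  B: recall = 41/80 = 0.5125
  C: recall = 73/86 = 0.8488
  D: recall = 35/68 = 0.5147
Mean = (0.6275 + 0.5125 + 0.8488 + 0.5147) / 4 = 0.626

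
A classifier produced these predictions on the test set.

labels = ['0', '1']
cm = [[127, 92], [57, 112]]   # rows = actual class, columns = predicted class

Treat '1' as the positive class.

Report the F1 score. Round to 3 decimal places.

0.601

Precision = TP/(TP+FP) = 112/204 = 0.5490
Recall = TP/(TP+FN) = 112/169 = 0.6627
F1 = 2·TP/(2·TP+FP+FN) = 224/373 = 0.601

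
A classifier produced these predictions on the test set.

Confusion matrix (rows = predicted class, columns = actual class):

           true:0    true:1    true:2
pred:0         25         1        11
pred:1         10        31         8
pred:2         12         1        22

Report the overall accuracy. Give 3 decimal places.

0.645

Accuracy = trace / total = (25+31+22=78) / 121 = 78/121 = 0.645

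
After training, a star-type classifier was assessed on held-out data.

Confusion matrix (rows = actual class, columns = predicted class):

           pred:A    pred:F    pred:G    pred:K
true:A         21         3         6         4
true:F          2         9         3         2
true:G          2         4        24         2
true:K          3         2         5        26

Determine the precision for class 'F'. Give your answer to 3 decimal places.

0.500

One-vs-rest for 'F': TP = diagonal; FP = other classes predicted 'F'; FN = 'F' predicted as other.
precision = TP/(TP+FP).
F: TP=9, FP=3+4+2=9 → 9/18 = 0.5000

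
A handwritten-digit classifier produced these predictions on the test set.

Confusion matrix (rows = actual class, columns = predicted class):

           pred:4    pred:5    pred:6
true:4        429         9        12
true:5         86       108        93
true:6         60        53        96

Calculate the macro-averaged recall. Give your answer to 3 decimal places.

0.596

Per-class recall (TP/(TP+FN)):
  4: TP=429, FN=9+12=21 → 429/450 = 0.9533
  5: TP=108, FN=86+93=179 → 108/287 = 0.3763
  6: TP=96, FN=60+53=113 → 96/209 = 0.4593
Macro-recall = mean = (0.9533 + 0.3763 + 0.4593) / 3 = 0.596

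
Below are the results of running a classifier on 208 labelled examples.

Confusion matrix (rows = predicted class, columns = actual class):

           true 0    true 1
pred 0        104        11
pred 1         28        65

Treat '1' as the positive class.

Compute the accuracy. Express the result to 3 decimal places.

Accuracy = (TP+TN)/N = (65+104)/208 = 0.813

0.813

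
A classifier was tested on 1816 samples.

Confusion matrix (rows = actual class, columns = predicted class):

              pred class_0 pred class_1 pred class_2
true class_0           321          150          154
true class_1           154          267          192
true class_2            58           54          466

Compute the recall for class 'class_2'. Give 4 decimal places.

Treat 'class_2' as positive and all other classes as negative.
recall = TP/(TP+FN).
class_2: TP=466, FN=58+54=112 → 466/578 = 0.80623

0.8062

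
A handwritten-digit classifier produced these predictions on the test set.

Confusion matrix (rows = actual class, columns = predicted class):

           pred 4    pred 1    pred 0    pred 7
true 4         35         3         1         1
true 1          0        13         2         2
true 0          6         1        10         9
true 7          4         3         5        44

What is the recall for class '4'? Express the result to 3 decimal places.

0.875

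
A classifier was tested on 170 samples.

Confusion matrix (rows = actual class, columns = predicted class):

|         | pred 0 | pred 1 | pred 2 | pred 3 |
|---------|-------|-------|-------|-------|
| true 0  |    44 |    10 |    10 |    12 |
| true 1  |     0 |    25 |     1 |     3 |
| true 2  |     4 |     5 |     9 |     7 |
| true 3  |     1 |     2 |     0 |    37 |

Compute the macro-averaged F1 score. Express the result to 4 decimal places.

0.6389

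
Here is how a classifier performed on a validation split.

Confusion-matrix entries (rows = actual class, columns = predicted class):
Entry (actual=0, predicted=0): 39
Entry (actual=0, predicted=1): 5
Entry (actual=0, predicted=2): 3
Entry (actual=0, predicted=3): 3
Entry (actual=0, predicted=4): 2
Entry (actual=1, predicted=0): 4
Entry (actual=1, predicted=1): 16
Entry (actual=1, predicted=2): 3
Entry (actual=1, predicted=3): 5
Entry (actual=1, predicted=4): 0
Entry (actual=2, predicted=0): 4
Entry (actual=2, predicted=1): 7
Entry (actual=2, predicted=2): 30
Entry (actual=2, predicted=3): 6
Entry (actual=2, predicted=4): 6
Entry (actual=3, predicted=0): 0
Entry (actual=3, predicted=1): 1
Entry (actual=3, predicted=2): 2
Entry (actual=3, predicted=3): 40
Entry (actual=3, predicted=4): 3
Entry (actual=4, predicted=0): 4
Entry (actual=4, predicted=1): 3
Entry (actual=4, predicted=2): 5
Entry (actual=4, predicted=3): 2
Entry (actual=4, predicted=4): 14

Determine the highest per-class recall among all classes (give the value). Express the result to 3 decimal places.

0.870

Per-class recall (TP/(TP+FN)):
  0: TP=39, FN=5+3+3+2=13 → 39/52 = 0.7500
  1: TP=16, FN=4+3+5+0=12 → 16/28 = 0.5714
  2: TP=30, FN=4+7+6+6=23 → 30/53 = 0.5660
  3: TP=40, FN=0+1+2+3=6 → 40/46 = 0.8696
  4: TP=14, FN=4+3+5+2=14 → 14/28 = 0.5000
Highest is class '3' with recall = 0.870.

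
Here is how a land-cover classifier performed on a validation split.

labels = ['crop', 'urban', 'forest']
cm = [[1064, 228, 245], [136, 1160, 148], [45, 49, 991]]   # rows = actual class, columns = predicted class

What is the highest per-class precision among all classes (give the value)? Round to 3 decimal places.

0.855

Per-class precision (TP/(TP+FP)):
  crop: TP=1064, FP=136+45=181 → 1064/1245 = 0.8546
  urban: TP=1160, FP=228+49=277 → 1160/1437 = 0.8072
  forest: TP=991, FP=245+148=393 → 991/1384 = 0.7160
Highest is class 'crop' with precision = 0.855.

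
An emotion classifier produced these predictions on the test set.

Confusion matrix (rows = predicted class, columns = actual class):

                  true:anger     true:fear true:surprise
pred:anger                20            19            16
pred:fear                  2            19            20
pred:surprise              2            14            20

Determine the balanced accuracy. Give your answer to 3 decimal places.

0.519

Balanced accuracy = mean of per-class recall.
  anger: recall = 20/24 = 0.8333
  fear: recall = 19/52 = 0.3654
  surprise: recall = 20/56 = 0.3571
Mean = (0.8333 + 0.3654 + 0.3571) / 3 = 0.519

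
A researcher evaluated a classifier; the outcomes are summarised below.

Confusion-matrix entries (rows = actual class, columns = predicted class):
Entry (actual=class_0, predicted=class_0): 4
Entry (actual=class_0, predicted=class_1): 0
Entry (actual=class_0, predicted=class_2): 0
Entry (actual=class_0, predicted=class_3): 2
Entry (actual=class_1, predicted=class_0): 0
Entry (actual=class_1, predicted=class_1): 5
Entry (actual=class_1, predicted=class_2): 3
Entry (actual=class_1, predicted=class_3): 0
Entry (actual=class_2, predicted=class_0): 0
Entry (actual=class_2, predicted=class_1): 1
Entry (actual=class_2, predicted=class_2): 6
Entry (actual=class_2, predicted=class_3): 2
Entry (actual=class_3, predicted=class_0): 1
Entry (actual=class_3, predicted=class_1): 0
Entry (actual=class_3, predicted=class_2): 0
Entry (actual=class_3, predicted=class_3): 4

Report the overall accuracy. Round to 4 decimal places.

0.6786

Accuracy = trace / total = (4+5+6+4=19) / 28 = 19/28 = 0.6786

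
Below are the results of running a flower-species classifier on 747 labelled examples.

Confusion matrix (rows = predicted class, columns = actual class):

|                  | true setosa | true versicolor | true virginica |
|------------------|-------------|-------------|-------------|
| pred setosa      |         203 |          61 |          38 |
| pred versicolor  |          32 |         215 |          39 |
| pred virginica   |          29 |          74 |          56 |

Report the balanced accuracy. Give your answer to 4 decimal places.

Balanced accuracy = mean of per-class recall.
  setosa: recall = 203/264 = 0.76894
  versicolor: recall = 215/350 = 0.61429
  virginica: recall = 56/133 = 0.42105
Mean = (0.76894 + 0.61429 + 0.42105) / 3 = 0.6014

0.6014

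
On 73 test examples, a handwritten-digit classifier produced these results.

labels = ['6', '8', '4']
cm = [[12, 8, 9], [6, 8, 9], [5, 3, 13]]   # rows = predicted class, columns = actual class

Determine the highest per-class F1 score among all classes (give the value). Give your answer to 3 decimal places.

Per-class F1 score (2·TP/(2·TP+FP+FN)):
  6: TP=12, FP=8+9=17, FN=6+5=11 → 24/52 = 0.4615
  8: TP=8, FP=6+9=15, FN=8+3=11 → 16/42 = 0.3810
  4: TP=13, FP=5+3=8, FN=9+9=18 → 26/52 = 0.5000
Highest is class '4' with F1 score = 0.500.

0.500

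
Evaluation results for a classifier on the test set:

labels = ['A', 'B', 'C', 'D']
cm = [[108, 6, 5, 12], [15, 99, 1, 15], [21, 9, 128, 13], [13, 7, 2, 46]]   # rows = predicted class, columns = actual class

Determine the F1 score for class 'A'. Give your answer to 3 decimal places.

One-vs-rest for 'A': TP = diagonal; FP = other classes predicted 'A'; FN = 'A' predicted as other.
F1 score = 2·TP/(2·TP+FP+FN).
A: TP=108, FP=6+5+12=23, FN=15+21+13=49 → 216/288 = 0.7500

0.750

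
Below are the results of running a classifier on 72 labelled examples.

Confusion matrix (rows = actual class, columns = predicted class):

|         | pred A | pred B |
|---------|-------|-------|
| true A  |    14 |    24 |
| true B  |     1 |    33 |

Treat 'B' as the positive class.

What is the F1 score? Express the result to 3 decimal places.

0.725

Precision = TP/(TP+FP) = 33/57 = 0.5789
Recall = TP/(TP+FN) = 33/34 = 0.9706
F1 = 2·TP/(2·TP+FP+FN) = 66/91 = 0.725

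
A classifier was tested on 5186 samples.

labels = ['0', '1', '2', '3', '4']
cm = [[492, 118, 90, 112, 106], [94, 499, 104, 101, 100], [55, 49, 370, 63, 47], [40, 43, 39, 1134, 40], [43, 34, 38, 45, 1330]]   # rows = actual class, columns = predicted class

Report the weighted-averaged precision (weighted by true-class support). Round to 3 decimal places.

0.732

Per-class precision (TP/(TP+FP)):
  0: TP=492, FP=94+55+40+43=232 → 492/724 = 0.6796
  1: TP=499, FP=118+49+43+34=244 → 499/743 = 0.6716
  2: TP=370, FP=90+104+39+38=271 → 370/641 = 0.5772
  3: TP=1134, FP=112+101+63+45=321 → 1134/1455 = 0.7794
  4: TP=1330, FP=106+100+47+40=293 → 1330/1623 = 0.8195
Weighted-precision = Σ (supportᵢ/N)·precisionᵢ with N=5186: (918/5186)·0.6796 + (898/5186)·0.6716 + (584/5186)·0.5772 + (1296/5186)·0.7794 + (1490/5186)·0.8195 = 0.732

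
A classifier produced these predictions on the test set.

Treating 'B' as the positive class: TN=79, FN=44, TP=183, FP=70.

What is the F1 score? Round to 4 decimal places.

Precision = TP/(TP+FP) = 183/253 = 0.7233
Recall = TP/(TP+FN) = 183/227 = 0.8062
F1 = 2·TP/(2·TP+FP+FN) = 366/480 = 0.7625

0.7625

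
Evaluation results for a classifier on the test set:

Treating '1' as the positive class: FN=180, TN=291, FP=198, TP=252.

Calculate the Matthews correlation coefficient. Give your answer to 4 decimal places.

MCC = (TP·TN − FP·FN) / √((TP+FP)(TP+FN)(TN+FP)(TN+FN))
Numerator = 252·291 − 198·180 = 37692
Denominator = √(450·432·489·471) = √44774013600 = 211598.7089
MCC = 37692 / 211598.7089 = 0.1781

0.1781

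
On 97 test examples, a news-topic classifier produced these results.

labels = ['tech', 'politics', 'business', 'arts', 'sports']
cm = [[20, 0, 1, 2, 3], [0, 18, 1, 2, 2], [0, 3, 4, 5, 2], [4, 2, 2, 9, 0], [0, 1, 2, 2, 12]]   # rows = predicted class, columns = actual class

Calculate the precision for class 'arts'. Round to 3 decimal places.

0.529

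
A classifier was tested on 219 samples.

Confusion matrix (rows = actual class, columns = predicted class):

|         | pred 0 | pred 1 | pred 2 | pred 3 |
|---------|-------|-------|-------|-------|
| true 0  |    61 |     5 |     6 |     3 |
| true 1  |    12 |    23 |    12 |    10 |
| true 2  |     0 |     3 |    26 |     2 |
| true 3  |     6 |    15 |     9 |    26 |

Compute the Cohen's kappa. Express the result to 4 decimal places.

0.4876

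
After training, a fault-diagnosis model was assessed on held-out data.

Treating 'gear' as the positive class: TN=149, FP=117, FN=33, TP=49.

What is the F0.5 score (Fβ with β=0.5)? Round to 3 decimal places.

0.328

Fβ = (1+β²)·TP / ((1+β²)·TP + β²·FN + FP), with β²=1/4
= 1.25·49 / (1.25·49 + 0.25·33 + 117) = 0.328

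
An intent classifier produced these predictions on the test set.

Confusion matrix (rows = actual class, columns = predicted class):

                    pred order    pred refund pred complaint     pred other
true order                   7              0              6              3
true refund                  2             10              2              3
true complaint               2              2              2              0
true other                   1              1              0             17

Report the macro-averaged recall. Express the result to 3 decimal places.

0.563

Per-class recall (TP/(TP+FN)):
  order: TP=7, FN=0+6+3=9 → 7/16 = 0.4375
  refund: TP=10, FN=2+2+3=7 → 10/17 = 0.5882
  complaint: TP=2, FN=2+2+0=4 → 2/6 = 0.3333
  other: TP=17, FN=1+1+0=2 → 17/19 = 0.8947
Macro-recall = mean = (0.4375 + 0.5882 + 0.3333 + 0.8947) / 4 = 0.563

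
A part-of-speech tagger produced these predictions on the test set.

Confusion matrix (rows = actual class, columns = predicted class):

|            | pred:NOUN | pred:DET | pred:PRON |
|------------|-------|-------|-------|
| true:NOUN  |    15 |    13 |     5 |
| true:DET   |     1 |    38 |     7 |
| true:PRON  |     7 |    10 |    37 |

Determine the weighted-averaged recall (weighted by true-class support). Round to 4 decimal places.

Per-class recall (TP/(TP+FN)):
  NOUN: TP=15, FN=13+5=18 → 15/33 = 0.45455
  DET: TP=38, FN=1+7=8 → 38/46 = 0.82609
  PRON: TP=37, FN=7+10=17 → 37/54 = 0.68519
Weighted-recall = Σ (supportᵢ/N)·recallᵢ with N=133: (33/133)·0.45455 + (46/133)·0.82609 + (54/133)·0.68519 = 0.6767

0.6767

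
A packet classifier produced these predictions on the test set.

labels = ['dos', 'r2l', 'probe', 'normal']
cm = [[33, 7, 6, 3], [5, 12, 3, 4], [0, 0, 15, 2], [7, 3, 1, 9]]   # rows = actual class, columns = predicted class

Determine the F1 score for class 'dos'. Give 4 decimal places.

F1 score = 2·TP/(2·TP+FP+FN).
dos: TP=33, FP=5+0+7=12, FN=7+6+3=16 → 66/94 = 0.70213

0.7021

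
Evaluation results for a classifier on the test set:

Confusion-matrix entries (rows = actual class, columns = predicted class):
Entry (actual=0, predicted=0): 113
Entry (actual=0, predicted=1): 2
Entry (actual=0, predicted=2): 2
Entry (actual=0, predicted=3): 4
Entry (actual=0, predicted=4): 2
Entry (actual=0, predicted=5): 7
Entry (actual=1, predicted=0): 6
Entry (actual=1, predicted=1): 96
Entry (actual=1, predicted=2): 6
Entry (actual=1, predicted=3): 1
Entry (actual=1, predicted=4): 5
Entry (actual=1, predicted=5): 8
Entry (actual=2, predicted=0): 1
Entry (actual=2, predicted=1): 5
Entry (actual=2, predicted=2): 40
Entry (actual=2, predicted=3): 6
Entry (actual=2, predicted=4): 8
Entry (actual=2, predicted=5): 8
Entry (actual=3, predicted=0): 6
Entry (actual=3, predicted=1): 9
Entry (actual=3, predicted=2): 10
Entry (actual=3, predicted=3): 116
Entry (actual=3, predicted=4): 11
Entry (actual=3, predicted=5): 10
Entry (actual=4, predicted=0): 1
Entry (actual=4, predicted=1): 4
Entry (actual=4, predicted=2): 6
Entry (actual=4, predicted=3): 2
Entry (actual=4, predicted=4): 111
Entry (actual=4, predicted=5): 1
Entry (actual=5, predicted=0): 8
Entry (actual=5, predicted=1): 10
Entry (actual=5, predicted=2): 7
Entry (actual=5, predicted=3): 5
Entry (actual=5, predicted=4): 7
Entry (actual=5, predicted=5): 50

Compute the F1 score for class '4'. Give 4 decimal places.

0.8253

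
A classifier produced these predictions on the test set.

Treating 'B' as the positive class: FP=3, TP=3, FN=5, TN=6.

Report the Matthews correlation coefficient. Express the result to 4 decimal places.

MCC = (TP·TN − FP·FN) / √((TP+FP)(TP+FN)(TN+FP)(TN+FN))
Numerator = 3·6 − 3·5 = 3
Denominator = √(6·8·9·11) = √4752 = 68.9348
MCC = 3 / 68.9348 = 0.0435

0.0435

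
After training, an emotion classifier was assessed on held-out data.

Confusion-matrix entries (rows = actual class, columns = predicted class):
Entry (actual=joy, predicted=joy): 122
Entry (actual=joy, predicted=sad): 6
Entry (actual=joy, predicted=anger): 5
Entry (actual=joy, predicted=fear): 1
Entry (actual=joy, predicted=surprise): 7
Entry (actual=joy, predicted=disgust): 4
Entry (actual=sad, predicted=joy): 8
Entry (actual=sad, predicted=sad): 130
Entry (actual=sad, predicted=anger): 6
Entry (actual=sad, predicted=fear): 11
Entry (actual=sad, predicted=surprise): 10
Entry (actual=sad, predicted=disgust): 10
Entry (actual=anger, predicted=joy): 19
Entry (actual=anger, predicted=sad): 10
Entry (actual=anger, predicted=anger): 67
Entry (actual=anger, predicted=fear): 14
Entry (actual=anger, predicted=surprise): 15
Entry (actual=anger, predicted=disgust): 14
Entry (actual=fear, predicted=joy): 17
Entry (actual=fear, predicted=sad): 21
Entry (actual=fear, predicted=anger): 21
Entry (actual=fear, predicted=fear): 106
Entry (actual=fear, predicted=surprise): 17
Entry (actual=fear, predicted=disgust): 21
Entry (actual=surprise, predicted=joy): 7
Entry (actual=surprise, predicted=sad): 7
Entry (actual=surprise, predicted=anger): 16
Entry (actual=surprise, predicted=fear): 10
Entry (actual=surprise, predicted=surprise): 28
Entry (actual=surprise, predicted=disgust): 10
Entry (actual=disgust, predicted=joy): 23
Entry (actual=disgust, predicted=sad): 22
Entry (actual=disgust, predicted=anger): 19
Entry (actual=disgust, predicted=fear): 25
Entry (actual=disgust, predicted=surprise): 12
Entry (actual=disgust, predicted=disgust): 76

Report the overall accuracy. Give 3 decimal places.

0.577

Accuracy = trace / total = (122+130+67+106+28+76=529) / 917 = 529/917 = 0.577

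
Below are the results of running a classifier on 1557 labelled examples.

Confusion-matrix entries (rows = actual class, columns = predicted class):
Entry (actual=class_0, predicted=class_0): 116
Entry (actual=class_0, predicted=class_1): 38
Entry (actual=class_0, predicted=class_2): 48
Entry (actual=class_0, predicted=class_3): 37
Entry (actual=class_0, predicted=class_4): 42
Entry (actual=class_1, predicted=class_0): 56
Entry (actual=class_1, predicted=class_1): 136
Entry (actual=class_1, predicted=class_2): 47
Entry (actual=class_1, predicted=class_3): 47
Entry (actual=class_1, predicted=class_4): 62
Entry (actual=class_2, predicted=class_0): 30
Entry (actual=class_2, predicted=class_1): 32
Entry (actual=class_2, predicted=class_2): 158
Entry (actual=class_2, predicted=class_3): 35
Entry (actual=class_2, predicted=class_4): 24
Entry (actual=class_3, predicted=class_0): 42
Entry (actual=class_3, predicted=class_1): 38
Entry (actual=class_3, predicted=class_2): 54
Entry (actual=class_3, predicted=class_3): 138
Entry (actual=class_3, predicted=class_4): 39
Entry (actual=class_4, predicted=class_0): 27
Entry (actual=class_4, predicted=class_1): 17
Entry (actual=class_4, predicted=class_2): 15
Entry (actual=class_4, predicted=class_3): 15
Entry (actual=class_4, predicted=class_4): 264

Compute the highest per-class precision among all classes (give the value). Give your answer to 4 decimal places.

0.6125

Per-class precision (TP/(TP+FP)):
  class_0: TP=116, FP=56+30+42+27=155 → 116/271 = 0.42804
  class_1: TP=136, FP=38+32+38+17=125 → 136/261 = 0.52107
  class_2: TP=158, FP=48+47+54+15=164 → 158/322 = 0.49068
  class_3: TP=138, FP=37+47+35+15=134 → 138/272 = 0.50735
  class_4: TP=264, FP=42+62+24+39=167 → 264/431 = 0.61253
Highest is class 'class_4' with precision = 0.6125.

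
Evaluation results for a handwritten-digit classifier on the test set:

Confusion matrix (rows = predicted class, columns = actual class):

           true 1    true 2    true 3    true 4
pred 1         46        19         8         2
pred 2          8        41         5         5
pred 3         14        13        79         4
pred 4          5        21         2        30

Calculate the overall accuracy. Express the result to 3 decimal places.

Accuracy = trace / total = (46+41+79+30=196) / 302 = 196/302 = 0.649

0.649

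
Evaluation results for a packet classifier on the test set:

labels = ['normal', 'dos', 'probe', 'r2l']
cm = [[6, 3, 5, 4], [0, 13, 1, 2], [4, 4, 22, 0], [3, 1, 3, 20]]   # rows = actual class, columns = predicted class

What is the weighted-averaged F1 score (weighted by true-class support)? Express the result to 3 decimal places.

0.662

Per-class F1 score (2·TP/(2·TP+FP+FN)):
  normal: TP=6, FP=0+4+3=7, FN=3+5+4=12 → 12/31 = 0.3871
  dos: TP=13, FP=3+4+1=8, FN=0+1+2=3 → 26/37 = 0.7027
  probe: TP=22, FP=5+1+3=9, FN=4+4+0=8 → 44/61 = 0.7213
  r2l: TP=20, FP=4+2+0=6, FN=3+1+3=7 → 40/53 = 0.7547
Weighted-F1 score = Σ (supportᵢ/N)·F1 scoreᵢ with N=91: (18/91)·0.3871 + (16/91)·0.7027 + (30/91)·0.7213 + (27/91)·0.7547 = 0.662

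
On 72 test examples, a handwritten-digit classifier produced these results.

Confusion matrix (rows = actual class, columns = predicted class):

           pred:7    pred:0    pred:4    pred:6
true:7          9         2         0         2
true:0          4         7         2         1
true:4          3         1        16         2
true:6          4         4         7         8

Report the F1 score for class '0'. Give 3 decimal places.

0.500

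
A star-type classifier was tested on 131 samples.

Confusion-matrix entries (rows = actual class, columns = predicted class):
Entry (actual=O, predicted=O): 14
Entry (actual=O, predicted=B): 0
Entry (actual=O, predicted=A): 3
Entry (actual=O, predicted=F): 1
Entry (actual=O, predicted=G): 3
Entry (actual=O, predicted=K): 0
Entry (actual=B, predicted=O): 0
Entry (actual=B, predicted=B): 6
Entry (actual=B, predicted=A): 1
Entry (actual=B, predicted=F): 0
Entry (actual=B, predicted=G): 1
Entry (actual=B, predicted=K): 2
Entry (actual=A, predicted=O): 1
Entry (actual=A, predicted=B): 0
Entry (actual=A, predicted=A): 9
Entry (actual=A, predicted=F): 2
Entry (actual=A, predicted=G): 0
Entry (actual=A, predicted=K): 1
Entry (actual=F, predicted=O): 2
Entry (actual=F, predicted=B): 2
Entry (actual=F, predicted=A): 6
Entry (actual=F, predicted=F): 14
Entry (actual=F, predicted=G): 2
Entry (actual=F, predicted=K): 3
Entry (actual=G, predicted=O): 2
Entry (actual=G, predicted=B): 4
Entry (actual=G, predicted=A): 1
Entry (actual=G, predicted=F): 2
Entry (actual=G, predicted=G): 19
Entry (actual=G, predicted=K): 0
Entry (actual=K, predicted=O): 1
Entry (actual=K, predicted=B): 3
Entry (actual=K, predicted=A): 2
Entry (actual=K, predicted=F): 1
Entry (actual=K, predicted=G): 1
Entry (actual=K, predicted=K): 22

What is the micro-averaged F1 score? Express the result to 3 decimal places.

0.641

Micro-averaging pools counts across classes: ΣTP=84, ΣFP=47, ΣFN=47.
Micro-F1 score = 2·TP/(2·TP+FP+FN) on pooled counts = 0.641 (equals overall accuracy in single-label multiclass).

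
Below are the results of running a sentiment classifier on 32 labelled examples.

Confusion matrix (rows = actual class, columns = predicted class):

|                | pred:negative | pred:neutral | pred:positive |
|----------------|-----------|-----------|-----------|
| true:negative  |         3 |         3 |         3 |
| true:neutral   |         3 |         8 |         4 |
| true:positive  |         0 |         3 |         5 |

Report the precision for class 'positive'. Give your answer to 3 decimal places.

0.417

Take TP from the diagonal, FP from the rest of the 'positive' prediction marginal, FN from the rest of the 'positive' actual marginal.
precision = TP/(TP+FP).
positive: TP=5, FP=3+4=7 → 5/12 = 0.4167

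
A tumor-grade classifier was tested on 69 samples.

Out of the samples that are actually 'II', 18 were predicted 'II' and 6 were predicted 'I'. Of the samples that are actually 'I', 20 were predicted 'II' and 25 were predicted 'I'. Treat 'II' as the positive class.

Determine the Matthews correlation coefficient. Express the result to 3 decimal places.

0.293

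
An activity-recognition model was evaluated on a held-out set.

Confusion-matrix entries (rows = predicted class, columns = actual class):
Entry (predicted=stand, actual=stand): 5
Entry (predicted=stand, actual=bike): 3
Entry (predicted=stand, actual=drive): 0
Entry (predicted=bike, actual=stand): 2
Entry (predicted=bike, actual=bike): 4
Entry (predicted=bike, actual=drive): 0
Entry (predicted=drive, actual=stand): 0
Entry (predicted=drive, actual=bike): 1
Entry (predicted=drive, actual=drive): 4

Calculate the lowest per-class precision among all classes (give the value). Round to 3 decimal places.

Per-class precision (TP/(TP+FP)):
  stand: TP=5, FP=3+0=3 → 5/8 = 0.6250
  bike: TP=4, FP=2+0=2 → 4/6 = 0.6667
  drive: TP=4, FP=0+1=1 → 4/5 = 0.8000
Lowest is class 'stand' with precision = 0.625.

0.625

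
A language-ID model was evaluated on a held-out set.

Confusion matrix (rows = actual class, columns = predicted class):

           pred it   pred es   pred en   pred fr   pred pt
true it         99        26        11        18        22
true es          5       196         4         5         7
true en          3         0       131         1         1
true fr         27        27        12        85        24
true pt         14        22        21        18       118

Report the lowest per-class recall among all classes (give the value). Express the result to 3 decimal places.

0.486

Per-class recall (TP/(TP+FN)):
  it: TP=99, FN=26+11+18+22=77 → 99/176 = 0.5625
  es: TP=196, FN=5+4+5+7=21 → 196/217 = 0.9032
  en: TP=131, FN=3+0+1+1=5 → 131/136 = 0.9632
  fr: TP=85, FN=27+27+12+24=90 → 85/175 = 0.4857
  pt: TP=118, FN=14+22+21+18=75 → 118/193 = 0.6114
Lowest is class 'fr' with recall = 0.486.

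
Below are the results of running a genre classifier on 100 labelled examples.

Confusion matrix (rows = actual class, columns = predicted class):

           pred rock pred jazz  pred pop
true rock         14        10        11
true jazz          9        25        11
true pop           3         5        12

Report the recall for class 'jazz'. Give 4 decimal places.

0.5556

Treat 'jazz' as positive and all other classes as negative.
recall = TP/(TP+FN).
jazz: TP=25, FN=9+11=20 → 25/45 = 0.55556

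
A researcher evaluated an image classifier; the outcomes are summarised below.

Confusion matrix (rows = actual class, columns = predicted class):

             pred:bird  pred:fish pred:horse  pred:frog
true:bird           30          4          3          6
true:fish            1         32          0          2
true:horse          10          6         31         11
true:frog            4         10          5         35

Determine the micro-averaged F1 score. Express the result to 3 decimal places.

0.674

Micro-averaging pools counts across classes: ΣTP=128, ΣFP=62, ΣFN=62.
Micro-F1 score = 2·TP/(2·TP+FP+FN) on pooled counts = 0.674 (equals overall accuracy in single-label multiclass).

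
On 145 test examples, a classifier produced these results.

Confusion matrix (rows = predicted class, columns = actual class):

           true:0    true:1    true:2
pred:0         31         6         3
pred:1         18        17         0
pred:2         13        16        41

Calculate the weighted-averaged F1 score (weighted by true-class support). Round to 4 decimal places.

0.6018

Per-class F1 score (2·TP/(2·TP+FP+FN)):
  0: TP=31, FP=6+3=9, FN=18+13=31 → 62/102 = 0.60784
  1: TP=17, FP=18+0=18, FN=6+16=22 → 34/74 = 0.45946
  2: TP=41, FP=13+16=29, FN=3+0=3 → 82/114 = 0.71930
Weighted-F1 score = Σ (supportᵢ/N)·F1 scoreᵢ with N=145: (62/145)·0.60784 + (39/145)·0.45946 + (44/145)·0.71930 = 0.6018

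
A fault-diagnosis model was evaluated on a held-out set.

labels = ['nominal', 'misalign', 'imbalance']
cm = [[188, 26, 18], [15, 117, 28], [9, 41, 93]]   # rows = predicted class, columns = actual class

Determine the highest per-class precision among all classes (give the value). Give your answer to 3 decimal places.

0.810

Per-class precision (TP/(TP+FP)):
  nominal: TP=188, FP=26+18=44 → 188/232 = 0.8103
  misalign: TP=117, FP=15+28=43 → 117/160 = 0.7313
  imbalance: TP=93, FP=9+41=50 → 93/143 = 0.6503
Highest is class 'nominal' with precision = 0.810.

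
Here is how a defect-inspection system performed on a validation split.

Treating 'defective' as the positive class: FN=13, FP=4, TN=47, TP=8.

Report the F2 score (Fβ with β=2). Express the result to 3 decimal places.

Fβ = (1+β²)·TP / ((1+β²)·TP + β²·FN + FP), with β²=4
= 5·8 / (5·8 + 4·13 + 4) = 0.417

0.417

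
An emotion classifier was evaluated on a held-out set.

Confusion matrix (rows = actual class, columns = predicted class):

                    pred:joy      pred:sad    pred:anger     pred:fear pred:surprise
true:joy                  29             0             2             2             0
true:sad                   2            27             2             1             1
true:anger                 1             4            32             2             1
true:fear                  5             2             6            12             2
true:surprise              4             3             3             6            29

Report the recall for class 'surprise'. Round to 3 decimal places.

One-vs-rest for 'surprise': TP = diagonal; FP = other classes predicted 'surprise'; FN = 'surprise' predicted as other.
recall = TP/(TP+FN).
surprise: TP=29, FN=4+3+3+6=16 → 29/45 = 0.6444

0.644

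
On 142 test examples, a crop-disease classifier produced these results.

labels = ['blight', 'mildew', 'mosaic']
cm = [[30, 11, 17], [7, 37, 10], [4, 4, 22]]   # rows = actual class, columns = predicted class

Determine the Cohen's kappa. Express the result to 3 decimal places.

0.443

Observed agreement pₒ = trace/N = 89/142 = 0.6268
Expected agreement pₑ = Σ (rowᵢ·colᵢ)/N² = (58·41 + 54·52 + 30·49)/142² = 0.3301
κ = (pₒ − pₑ)/(1 − pₑ) = (0.6268 − 0.3301)/(1 − 0.3301) = 0.443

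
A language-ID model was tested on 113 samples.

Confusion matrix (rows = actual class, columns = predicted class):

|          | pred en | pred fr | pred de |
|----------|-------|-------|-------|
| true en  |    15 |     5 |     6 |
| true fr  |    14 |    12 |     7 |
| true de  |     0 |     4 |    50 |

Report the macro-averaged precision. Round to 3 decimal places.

0.627

Per-class precision (TP/(TP+FP)):
  en: TP=15, FP=14+0=14 → 15/29 = 0.5172
  fr: TP=12, FP=5+4=9 → 12/21 = 0.5714
  de: TP=50, FP=6+7=13 → 50/63 = 0.7937
Macro-precision = mean = (0.5172 + 0.5714 + 0.7937) / 3 = 0.627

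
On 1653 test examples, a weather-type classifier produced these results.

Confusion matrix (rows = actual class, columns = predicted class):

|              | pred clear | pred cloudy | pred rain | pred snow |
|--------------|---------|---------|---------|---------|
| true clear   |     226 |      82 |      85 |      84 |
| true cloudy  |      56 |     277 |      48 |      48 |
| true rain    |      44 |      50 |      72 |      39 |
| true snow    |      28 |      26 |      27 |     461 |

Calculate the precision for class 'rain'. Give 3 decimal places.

precision = TP/(TP+FP).
rain: TP=72, FP=85+48+27=160 → 72/232 = 0.3103

0.310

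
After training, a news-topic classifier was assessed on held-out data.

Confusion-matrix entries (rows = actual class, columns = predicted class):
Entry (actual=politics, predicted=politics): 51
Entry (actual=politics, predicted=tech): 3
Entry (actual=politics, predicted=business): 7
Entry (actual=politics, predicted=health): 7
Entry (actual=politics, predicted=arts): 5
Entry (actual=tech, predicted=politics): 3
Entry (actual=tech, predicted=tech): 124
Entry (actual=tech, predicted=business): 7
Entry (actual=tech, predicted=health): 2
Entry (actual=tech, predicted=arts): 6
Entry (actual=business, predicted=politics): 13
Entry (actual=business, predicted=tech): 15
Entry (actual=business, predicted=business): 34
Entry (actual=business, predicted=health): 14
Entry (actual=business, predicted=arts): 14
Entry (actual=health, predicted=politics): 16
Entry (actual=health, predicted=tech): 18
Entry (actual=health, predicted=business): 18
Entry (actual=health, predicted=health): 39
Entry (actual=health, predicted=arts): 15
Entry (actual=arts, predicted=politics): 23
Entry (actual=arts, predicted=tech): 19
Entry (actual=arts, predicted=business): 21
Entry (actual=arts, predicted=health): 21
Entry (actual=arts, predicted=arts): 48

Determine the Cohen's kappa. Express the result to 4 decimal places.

0.4255

Observed agreement pₒ = trace/N = 296/543 = 0.54512
Expected agreement pₑ = Σ (rowᵢ·colᵢ)/N² = (73·106 + 142·179 + 90·87 + 106·83 + 132·88)/543² = 0.20824
κ = (pₒ − pₑ)/(1 − pₑ) = (0.54512 − 0.20824)/(1 − 0.20824) = 0.4255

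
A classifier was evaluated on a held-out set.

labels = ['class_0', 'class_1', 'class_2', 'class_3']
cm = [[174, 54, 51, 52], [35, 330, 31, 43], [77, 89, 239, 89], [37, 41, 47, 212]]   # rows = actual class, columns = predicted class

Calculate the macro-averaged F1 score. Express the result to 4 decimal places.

Per-class F1 score (2·TP/(2·TP+FP+FN)):
  class_0: TP=174, FP=35+77+37=149, FN=54+51+52=157 → 348/654 = 0.53211
  class_1: TP=330, FP=54+89+41=184, FN=35+31+43=109 → 660/953 = 0.69255
  class_2: TP=239, FP=51+31+47=129, FN=77+89+89=255 → 478/862 = 0.55452
  class_3: TP=212, FP=52+43+89=184, FN=37+41+47=125 → 424/733 = 0.57844
Macro-F1 score = mean = (0.53211 + 0.69255 + 0.55452 + 0.57844) / 4 = 0.5894

0.5894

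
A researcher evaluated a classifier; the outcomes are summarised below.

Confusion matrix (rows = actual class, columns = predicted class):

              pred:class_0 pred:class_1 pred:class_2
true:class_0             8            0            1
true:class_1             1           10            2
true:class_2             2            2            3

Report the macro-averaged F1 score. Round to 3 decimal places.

0.687

Per-class F1 score (2·TP/(2·TP+FP+FN)):
  class_0: TP=8, FP=1+2=3, FN=0+1=1 → 16/20 = 0.8000
  class_1: TP=10, FP=0+2=2, FN=1+2=3 → 20/25 = 0.8000
  class_2: TP=3, FP=1+2=3, FN=2+2=4 → 6/13 = 0.4615
Macro-F1 score = mean = (0.8000 + 0.8000 + 0.4615) / 3 = 0.687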